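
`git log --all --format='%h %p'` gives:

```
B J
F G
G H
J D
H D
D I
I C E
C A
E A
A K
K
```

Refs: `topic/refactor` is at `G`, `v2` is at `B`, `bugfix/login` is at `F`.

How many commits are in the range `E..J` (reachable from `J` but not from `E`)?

4

Reachable from J: {A, C, D, E, I, J, K}.
Reachable from E: {A, E, K}.
In J's history but not E's: {C, D, I, J} — 4 commits.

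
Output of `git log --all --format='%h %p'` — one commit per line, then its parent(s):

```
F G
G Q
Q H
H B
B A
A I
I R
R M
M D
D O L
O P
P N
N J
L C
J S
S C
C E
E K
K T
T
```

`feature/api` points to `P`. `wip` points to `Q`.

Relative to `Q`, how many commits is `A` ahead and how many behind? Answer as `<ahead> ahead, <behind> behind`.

Reachable from A: {A, C, D, E, I, J, K, L, M, N, O, P, R, S, T}.
Reachable from Q: {A, B, C, D, E, H, I, J, K, L, M, N, O, P, Q, R, S, T}.
Only in A's history (ahead): {} — 0.
Only in Q's history (behind): {B, H, Q} — 3.

0 ahead, 3 behind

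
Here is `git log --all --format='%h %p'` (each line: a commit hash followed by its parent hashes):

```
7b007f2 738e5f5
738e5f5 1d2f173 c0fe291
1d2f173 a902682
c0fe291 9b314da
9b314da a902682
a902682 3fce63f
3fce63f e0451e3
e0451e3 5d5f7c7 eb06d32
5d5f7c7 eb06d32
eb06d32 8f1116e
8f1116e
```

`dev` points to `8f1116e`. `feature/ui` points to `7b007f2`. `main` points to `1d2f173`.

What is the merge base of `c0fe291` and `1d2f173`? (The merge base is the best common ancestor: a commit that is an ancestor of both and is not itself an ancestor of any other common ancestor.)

a902682

Ancestors of c0fe291: {3fce63f, 5d5f7c7, 8f1116e, 9b314da, a902682, c0fe291, e0451e3, eb06d32}.
Ancestors of 1d2f173: {1d2f173, 3fce63f, 5d5f7c7, 8f1116e, a902682, e0451e3, eb06d32}.
Common ancestors: {3fce63f, 5d5f7c7, 8f1116e, a902682, e0451e3, eb06d32}.
Among these, a902682 is not an ancestor of any other common ancestor — it is the merge base.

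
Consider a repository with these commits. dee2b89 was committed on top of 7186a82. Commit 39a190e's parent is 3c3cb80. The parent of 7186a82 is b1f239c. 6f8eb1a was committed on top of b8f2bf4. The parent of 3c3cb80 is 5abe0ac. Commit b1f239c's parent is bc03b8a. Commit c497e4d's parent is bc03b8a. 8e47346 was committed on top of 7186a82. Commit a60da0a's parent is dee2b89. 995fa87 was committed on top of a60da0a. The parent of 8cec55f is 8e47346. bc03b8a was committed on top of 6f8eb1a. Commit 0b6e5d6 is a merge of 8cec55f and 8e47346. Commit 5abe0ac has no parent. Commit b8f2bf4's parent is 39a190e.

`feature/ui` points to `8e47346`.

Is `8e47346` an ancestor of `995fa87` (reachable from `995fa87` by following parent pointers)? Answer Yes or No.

Ancestors of 995fa87: {39a190e, 3c3cb80, 5abe0ac, 6f8eb1a, 7186a82, 995fa87, a60da0a, b1f239c, b8f2bf4, bc03b8a, dee2b89}.
8e47346 is not in that set, so it is not an ancestor of 995fa87.

No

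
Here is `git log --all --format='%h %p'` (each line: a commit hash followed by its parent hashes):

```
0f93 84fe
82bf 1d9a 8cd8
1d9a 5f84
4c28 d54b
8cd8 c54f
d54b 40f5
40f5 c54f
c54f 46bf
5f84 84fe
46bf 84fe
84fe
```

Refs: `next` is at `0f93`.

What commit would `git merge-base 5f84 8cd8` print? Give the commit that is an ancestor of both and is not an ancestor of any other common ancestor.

Ancestors of 5f84: {5f84, 84fe}.
Ancestors of 8cd8: {46bf, 84fe, 8cd8, c54f}.
Common ancestors: {84fe}.
The only common ancestor is 84fe, so it is the merge base.

84fe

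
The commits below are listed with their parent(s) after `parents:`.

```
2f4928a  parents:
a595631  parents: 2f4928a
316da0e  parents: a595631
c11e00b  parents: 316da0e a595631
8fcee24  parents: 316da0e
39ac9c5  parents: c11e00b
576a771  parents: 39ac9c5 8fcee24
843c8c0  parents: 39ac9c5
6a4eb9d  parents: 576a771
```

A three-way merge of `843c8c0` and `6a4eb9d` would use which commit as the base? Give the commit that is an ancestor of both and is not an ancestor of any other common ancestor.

Ancestors of 843c8c0: {2f4928a, 316da0e, 39ac9c5, 843c8c0, a595631, c11e00b}.
Ancestors of 6a4eb9d: {2f4928a, 316da0e, 39ac9c5, 576a771, 6a4eb9d, 8fcee24, a595631, c11e00b}.
Common ancestors: {2f4928a, 316da0e, 39ac9c5, a595631, c11e00b}.
Among these, 39ac9c5 is not an ancestor of any other common ancestor — it is the merge base.

39ac9c5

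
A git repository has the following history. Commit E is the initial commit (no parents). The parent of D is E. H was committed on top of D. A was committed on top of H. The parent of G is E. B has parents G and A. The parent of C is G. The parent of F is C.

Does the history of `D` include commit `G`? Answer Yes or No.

No

Ancestors of D: {D, E}.
G is not in that set, so it is not an ancestor of D.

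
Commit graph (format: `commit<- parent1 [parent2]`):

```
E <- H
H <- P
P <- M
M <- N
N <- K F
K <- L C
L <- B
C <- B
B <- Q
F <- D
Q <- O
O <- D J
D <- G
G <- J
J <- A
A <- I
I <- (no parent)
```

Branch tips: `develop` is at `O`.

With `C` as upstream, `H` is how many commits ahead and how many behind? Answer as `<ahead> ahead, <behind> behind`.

Reachable from H: {A, B, C, D, F, G, H, I, J, K, L, M, N, O, P, Q}.
Reachable from C: {A, B, C, D, G, I, J, O, Q}.
Only in H's history (ahead): {F, H, K, L, M, N, P} — 7.
Only in C's history (behind): {} — 0.

7 ahead, 0 behind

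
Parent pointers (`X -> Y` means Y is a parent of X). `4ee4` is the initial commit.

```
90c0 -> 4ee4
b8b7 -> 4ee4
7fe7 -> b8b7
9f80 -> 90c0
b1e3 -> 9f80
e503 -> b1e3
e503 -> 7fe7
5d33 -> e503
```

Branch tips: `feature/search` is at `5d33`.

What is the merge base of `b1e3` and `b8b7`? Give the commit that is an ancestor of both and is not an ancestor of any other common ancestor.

4ee4

Ancestors of b1e3: {4ee4, 90c0, 9f80, b1e3}.
Ancestors of b8b7: {4ee4, b8b7}.
Common ancestors: {4ee4}.
The only common ancestor is 4ee4, so it is the merge base.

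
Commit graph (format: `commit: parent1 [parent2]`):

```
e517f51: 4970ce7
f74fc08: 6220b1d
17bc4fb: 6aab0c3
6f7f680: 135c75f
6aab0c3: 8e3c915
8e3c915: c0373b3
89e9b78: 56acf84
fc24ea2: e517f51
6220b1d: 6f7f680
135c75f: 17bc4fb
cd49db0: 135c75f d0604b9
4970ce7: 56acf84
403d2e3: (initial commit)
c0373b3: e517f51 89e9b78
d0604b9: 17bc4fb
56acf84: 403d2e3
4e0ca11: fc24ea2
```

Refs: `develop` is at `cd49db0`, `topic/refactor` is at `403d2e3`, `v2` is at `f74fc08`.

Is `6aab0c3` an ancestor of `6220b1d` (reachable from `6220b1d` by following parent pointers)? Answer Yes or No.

Ancestors of 6220b1d (commits reachable by following parents): {135c75f, 17bc4fb, 403d2e3, 4970ce7, 56acf84, 6220b1d, 6aab0c3, 6f7f680, 89e9b78, 8e3c915, c0373b3, e517f51}.
6aab0c3 is in that set, so it is an ancestor of 6220b1d.

Yes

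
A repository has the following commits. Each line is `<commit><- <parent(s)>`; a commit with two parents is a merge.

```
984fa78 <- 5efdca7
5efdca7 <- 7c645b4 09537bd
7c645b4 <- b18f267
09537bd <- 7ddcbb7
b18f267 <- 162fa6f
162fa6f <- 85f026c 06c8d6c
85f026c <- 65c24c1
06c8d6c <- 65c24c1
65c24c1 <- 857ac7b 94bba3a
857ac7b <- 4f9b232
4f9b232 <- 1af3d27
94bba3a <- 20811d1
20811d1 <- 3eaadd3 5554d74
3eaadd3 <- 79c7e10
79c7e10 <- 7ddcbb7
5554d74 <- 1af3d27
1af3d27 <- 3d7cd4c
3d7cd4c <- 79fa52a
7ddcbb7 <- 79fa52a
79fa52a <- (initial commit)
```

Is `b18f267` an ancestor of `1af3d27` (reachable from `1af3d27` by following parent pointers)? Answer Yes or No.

Ancestors of 1af3d27: {1af3d27, 3d7cd4c, 79fa52a}.
b18f267 is not in that set, so it is not an ancestor of 1af3d27.

No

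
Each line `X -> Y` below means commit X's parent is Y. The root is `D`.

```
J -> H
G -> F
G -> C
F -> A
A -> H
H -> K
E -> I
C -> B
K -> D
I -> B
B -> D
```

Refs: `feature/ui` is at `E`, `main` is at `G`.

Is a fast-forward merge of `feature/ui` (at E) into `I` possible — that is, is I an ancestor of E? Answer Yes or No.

Yes

A fast-forward from I to E is possible iff I is an ancestor of E.
Ancestors of E: {B, D, E, I}.
I is among them, so fast-forward is possible.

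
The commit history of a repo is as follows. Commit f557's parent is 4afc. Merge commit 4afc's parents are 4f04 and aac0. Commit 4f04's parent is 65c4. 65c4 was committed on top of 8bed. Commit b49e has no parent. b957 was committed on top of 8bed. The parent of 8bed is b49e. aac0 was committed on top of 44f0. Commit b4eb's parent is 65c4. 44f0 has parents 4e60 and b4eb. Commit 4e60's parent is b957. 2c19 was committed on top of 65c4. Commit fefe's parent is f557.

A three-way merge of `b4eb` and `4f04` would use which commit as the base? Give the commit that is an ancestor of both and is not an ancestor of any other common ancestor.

65c4

Ancestors of b4eb: {65c4, 8bed, b49e, b4eb}.
Ancestors of 4f04: {4f04, 65c4, 8bed, b49e}.
Common ancestors: {65c4, 8bed, b49e}.
Among these, 65c4 is not an ancestor of any other common ancestor — it is the merge base.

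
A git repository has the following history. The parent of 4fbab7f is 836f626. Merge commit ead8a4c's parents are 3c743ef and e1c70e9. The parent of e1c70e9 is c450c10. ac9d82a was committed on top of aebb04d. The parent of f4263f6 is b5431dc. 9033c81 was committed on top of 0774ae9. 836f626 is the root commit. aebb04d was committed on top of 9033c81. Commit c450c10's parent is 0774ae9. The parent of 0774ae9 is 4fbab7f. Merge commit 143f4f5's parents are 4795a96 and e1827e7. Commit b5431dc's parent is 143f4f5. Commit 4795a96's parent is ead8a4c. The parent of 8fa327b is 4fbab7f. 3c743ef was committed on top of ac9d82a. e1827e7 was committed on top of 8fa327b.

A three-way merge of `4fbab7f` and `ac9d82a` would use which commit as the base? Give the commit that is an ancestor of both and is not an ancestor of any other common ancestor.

4fbab7f

Ancestors of 4fbab7f: {4fbab7f, 836f626}.
Ancestors of ac9d82a: {0774ae9, 4fbab7f, 836f626, 9033c81, ac9d82a, aebb04d}.
Common ancestors: {4fbab7f, 836f626}.
Among these, 4fbab7f is not an ancestor of any other common ancestor — it is the merge base.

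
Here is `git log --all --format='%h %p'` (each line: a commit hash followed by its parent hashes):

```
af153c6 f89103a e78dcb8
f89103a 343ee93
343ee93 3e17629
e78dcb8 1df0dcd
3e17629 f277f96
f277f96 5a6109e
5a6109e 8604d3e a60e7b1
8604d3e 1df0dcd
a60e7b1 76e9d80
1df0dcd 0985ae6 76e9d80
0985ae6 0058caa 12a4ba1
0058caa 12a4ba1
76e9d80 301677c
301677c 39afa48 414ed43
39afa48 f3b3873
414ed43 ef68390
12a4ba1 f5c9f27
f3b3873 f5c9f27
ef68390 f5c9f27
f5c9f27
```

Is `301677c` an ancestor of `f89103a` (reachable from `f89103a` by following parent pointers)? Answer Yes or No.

Yes

Ancestors of f89103a (commits reachable by following parents): {0058caa, 0985ae6, 12a4ba1, 1df0dcd, 301677c, 343ee93, 39afa48, 3e17629, 414ed43, 5a6109e, 76e9d80, 8604d3e, a60e7b1, ef68390, f277f96, f3b3873, f5c9f27, f89103a}.
301677c is in that set, so it is an ancestor of f89103a.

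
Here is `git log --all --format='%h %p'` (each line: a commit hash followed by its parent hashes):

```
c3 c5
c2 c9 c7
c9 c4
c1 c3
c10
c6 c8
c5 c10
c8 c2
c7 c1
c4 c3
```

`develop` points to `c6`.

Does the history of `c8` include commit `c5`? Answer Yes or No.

Ancestors of c8 (commits reachable by following parents): {c1, c10, c2, c3, c4, c5, c7, c8, c9}.
c5 is in that set, so it is an ancestor of c8.

Yes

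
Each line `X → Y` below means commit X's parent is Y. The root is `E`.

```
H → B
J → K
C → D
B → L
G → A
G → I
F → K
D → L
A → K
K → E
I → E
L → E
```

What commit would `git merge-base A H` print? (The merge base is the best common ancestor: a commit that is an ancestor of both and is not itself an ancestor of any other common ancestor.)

Ancestors of A: {A, E, K}.
Ancestors of H: {B, E, H, L}.
Common ancestors: {E}.
The only common ancestor is E, so it is the merge base.

E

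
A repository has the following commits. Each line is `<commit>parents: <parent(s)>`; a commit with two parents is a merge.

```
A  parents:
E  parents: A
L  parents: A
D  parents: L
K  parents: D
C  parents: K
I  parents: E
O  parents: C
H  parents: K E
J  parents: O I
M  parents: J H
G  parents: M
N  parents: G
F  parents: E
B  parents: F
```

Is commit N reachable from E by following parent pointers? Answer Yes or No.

No

Ancestors of E: {A, E}.
N is not in that set, so it is not an ancestor of E.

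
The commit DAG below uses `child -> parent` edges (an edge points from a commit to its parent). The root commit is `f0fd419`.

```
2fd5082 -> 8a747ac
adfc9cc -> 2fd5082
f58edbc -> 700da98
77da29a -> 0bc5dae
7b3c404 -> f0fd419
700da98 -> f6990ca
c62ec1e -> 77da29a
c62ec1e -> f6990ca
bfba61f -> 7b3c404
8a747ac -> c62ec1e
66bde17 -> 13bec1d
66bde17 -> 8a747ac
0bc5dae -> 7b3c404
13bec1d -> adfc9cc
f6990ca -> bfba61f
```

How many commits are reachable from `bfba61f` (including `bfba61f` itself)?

Walking parent pointers from bfba61f: reachable set = {7b3c404, bfba61f, f0fd419}.
That is 3 commits.

3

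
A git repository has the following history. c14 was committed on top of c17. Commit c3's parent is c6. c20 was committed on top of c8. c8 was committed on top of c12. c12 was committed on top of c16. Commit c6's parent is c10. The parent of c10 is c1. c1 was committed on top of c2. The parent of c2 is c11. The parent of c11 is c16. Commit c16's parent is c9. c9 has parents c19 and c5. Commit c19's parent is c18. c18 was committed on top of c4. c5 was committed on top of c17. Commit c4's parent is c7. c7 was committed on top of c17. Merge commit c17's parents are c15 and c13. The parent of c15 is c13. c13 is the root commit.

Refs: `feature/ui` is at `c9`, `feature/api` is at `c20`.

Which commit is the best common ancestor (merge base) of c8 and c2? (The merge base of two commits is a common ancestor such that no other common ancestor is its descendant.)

Ancestors of c8: {c12, c13, c15, c16, c17, c18, c19, c4, c5, c7, c8, c9}.
Ancestors of c2: {c11, c13, c15, c16, c17, c18, c19, c2, c4, c5, c7, c9}.
Common ancestors: {c13, c15, c16, c17, c18, c19, c4, c5, c7, c9}.
Among these, c16 is not an ancestor of any other common ancestor — it is the merge base.

c16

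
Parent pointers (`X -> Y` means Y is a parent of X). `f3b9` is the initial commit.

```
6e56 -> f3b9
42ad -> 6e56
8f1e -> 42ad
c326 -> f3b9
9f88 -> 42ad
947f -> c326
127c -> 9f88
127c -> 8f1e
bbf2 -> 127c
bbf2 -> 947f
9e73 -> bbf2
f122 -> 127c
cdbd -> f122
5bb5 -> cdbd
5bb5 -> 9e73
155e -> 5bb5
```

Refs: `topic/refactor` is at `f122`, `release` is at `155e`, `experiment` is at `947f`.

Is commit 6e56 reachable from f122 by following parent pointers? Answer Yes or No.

Yes

Ancestors of f122 (commits reachable by following parents): {127c, 42ad, 6e56, 8f1e, 9f88, f122, f3b9}.
6e56 is in that set, so it is an ancestor of f122.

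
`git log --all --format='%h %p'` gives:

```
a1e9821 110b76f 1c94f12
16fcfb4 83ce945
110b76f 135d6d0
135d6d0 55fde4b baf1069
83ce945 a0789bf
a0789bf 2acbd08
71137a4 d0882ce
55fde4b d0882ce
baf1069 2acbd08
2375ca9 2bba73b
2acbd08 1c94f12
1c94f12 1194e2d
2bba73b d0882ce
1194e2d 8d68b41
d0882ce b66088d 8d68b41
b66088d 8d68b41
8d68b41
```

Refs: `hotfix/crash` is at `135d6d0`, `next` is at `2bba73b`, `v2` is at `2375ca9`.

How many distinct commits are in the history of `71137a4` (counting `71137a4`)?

4

Walking parent pointers from 71137a4: reachable set = {71137a4, 8d68b41, b66088d, d0882ce}.
That is 4 commits.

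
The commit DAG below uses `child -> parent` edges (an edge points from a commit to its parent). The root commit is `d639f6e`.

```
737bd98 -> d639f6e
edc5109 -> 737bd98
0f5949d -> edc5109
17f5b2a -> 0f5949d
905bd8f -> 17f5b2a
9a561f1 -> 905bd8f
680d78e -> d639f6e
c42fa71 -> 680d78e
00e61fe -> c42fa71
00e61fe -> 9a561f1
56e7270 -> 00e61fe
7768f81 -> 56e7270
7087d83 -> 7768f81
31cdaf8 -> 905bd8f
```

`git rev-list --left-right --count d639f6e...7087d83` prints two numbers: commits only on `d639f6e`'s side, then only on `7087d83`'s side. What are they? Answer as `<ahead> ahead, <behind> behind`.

Reachable from d639f6e: {d639f6e}.
Reachable from 7087d83: {00e61fe, 0f5949d, 17f5b2a, 56e7270, 680d78e, 7087d83, 737bd98, 7768f81, 905bd8f, 9a561f1, c42fa71, d639f6e, edc5109}.
Only in d639f6e's history (ahead): {} — 0.
Only in 7087d83's history (behind): {00e61fe, 0f5949d, 17f5b2a, 56e7270, 680d78e, 7087d83, 737bd98, 7768f81, 905bd8f, 9a561f1, c42fa71, edc5109} — 12.

0 ahead, 12 behind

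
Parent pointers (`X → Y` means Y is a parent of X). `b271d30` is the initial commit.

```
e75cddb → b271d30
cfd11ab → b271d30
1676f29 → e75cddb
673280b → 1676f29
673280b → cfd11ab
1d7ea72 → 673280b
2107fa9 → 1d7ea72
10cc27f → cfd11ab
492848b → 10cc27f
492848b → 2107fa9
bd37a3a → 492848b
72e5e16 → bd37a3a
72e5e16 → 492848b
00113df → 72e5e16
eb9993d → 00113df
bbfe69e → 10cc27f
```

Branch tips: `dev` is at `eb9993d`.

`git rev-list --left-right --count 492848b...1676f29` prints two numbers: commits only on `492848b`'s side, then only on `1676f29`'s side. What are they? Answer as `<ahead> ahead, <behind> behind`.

6 ahead, 0 behind

Reachable from 492848b: {10cc27f, 1676f29, 1d7ea72, 2107fa9, 492848b, 673280b, b271d30, cfd11ab, e75cddb}.
Reachable from 1676f29: {1676f29, b271d30, e75cddb}.
Only in 492848b's history (ahead): {10cc27f, 1d7ea72, 2107fa9, 492848b, 673280b, cfd11ab} — 6.
Only in 1676f29's history (behind): {} — 0.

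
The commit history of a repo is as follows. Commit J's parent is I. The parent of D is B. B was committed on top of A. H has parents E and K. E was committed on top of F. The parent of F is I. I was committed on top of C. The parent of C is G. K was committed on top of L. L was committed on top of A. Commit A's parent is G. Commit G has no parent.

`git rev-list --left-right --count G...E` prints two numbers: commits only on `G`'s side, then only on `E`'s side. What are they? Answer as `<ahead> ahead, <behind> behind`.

Reachable from G: {G}.
Reachable from E: {C, E, F, G, I}.
Only in G's history (ahead): {} — 0.
Only in E's history (behind): {C, E, F, I} — 4.

0 ahead, 4 behind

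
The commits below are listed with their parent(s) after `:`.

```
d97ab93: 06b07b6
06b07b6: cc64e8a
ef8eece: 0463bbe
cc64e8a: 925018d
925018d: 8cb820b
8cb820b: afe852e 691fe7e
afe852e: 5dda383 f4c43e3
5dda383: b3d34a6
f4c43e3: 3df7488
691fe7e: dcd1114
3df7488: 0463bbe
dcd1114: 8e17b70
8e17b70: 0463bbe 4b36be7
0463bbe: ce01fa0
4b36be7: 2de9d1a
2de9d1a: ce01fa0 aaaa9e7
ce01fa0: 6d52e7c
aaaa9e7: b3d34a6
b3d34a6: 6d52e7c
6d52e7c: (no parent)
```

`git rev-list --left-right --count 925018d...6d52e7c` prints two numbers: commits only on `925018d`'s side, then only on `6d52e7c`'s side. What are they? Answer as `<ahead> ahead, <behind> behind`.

Reachable from 925018d: {0463bbe, 2de9d1a, 3df7488, 4b36be7, 5dda383, 691fe7e, 6d52e7c, 8cb820b, 8e17b70, 925018d, aaaa9e7, afe852e, b3d34a6, ce01fa0, dcd1114, f4c43e3}.
Reachable from 6d52e7c: {6d52e7c}.
Only in 925018d's history (ahead): {0463bbe, 2de9d1a, 3df7488, 4b36be7, 5dda383, 691fe7e, 8cb820b, 8e17b70, 925018d, aaaa9e7, afe852e, b3d34a6, ce01fa0, dcd1114, f4c43e3} — 15.
Only in 6d52e7c's history (behind): {} — 0.

15 ahead, 0 behind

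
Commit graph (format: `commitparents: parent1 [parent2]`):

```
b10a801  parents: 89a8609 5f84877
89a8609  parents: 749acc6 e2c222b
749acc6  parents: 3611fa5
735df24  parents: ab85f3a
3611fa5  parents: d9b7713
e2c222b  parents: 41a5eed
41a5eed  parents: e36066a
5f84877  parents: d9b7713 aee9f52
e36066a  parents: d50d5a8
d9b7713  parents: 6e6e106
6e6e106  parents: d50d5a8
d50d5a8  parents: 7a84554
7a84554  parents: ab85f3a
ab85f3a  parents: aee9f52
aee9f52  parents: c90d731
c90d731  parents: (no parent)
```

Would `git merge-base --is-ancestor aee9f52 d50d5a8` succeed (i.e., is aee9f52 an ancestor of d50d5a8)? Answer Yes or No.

Yes

Ancestors of d50d5a8 (commits reachable by following parents): {7a84554, ab85f3a, aee9f52, c90d731, d50d5a8}.
aee9f52 is in that set, so it is an ancestor of d50d5a8.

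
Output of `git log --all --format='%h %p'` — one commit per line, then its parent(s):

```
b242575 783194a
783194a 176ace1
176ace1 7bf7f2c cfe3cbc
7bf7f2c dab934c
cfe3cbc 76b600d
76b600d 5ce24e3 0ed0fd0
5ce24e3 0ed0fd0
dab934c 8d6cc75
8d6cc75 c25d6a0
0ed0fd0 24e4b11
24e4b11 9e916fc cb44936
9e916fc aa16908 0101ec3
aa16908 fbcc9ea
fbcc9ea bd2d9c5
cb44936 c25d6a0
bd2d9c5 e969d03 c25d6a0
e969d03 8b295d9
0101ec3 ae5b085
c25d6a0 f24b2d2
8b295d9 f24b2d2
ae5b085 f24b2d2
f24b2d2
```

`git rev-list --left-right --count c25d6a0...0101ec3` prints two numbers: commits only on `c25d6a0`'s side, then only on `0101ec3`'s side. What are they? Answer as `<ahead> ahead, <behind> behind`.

1 ahead, 2 behind

Reachable from c25d6a0: {c25d6a0, f24b2d2}.
Reachable from 0101ec3: {0101ec3, ae5b085, f24b2d2}.
Only in c25d6a0's history (ahead): {c25d6a0} — 1.
Only in 0101ec3's history (behind): {0101ec3, ae5b085} — 2.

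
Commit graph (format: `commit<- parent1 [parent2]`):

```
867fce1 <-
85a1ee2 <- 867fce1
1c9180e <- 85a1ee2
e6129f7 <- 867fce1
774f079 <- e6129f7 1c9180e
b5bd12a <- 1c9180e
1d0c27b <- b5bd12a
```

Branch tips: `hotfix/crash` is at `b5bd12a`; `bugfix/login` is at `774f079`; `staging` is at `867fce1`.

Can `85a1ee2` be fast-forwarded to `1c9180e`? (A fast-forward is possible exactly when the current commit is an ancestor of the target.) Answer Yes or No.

Yes

A fast-forward from 85a1ee2 to 1c9180e is possible iff 85a1ee2 is an ancestor of 1c9180e.
Ancestors of 1c9180e: {1c9180e, 85a1ee2, 867fce1}.
85a1ee2 is among them, so fast-forward is possible.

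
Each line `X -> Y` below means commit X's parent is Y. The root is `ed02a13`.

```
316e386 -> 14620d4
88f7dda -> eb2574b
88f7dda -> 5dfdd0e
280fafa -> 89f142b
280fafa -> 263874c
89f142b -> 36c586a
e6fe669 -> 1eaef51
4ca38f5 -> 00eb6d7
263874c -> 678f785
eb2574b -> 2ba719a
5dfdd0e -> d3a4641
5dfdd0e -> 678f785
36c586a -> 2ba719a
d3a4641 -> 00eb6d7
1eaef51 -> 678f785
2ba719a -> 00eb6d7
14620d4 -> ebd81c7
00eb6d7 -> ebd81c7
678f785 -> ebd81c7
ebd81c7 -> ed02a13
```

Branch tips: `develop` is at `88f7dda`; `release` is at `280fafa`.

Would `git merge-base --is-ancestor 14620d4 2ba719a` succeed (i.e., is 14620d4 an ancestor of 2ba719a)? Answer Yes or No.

Ancestors of 2ba719a: {00eb6d7, 2ba719a, ebd81c7, ed02a13}.
14620d4 is not in that set, so it is not an ancestor of 2ba719a.

No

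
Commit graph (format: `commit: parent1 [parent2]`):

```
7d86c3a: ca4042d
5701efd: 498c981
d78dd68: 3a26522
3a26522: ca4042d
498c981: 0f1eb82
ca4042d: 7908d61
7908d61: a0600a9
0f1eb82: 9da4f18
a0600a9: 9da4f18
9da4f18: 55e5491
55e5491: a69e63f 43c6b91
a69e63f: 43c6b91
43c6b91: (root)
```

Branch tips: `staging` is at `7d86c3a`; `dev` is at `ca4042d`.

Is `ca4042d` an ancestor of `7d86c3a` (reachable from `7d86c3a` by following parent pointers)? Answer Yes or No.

Yes

Ancestors of 7d86c3a (commits reachable by following parents): {43c6b91, 55e5491, 7908d61, 7d86c3a, 9da4f18, a0600a9, a69e63f, ca4042d}.
ca4042d is in that set, so it is an ancestor of 7d86c3a.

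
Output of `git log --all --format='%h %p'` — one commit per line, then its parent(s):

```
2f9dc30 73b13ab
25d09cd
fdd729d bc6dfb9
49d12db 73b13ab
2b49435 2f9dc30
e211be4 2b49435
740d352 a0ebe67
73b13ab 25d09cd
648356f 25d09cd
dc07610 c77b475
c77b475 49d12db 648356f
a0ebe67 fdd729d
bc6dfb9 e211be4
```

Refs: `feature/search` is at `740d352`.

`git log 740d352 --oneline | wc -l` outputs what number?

9

Walking parent pointers from 740d352: reachable set = {25d09cd, 2b49435, 2f9dc30, 73b13ab, 740d352, a0ebe67, bc6dfb9, e211be4, fdd729d}.
That is 9 commits.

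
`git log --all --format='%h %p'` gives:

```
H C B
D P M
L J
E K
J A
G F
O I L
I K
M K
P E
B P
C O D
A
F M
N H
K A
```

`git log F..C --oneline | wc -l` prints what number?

8

Reachable from C: {A, C, D, E, I, J, K, L, M, O, P}.
Reachable from F: {A, F, K, M}.
In C's history but not F's: {C, D, E, I, J, L, O, P} — 8 commits.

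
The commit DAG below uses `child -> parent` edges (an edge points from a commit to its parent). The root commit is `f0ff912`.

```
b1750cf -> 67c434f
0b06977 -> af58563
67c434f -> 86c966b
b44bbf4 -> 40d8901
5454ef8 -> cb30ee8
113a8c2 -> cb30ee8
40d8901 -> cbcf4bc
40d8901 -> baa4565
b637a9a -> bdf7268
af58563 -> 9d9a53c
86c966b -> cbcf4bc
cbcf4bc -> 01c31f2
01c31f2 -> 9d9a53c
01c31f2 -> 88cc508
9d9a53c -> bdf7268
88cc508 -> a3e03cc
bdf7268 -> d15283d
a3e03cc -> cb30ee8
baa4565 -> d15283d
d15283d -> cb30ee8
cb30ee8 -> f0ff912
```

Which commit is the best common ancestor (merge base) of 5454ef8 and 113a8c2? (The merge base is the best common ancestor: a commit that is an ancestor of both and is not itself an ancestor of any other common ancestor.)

cb30ee8

Ancestors of 5454ef8: {5454ef8, cb30ee8, f0ff912}.
Ancestors of 113a8c2: {113a8c2, cb30ee8, f0ff912}.
Common ancestors: {cb30ee8, f0ff912}.
Among these, cb30ee8 is not an ancestor of any other common ancestor — it is the merge base.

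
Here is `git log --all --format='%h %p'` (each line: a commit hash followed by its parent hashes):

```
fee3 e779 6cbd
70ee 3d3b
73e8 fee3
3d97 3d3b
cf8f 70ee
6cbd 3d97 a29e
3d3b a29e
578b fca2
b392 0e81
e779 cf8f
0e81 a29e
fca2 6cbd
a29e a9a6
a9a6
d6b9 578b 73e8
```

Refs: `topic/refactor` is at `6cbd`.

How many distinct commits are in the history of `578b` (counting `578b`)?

Walking parent pointers from 578b: reachable set = {3d3b, 3d97, 578b, 6cbd, a29e, a9a6, fca2}.
That is 7 commits.

7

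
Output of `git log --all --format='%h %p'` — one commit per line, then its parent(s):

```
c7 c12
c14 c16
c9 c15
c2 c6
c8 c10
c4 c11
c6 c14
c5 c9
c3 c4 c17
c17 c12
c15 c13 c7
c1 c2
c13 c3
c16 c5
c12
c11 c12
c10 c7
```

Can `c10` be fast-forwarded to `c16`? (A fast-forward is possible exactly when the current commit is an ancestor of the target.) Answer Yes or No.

No

A fast-forward from c10 to c16 is possible iff c10 is an ancestor of c16.
Ancestors of c16: {c11, c12, c13, c15, c16, c17, c3, c4, c5, c7, c9}.
c10 is not among them, so fast-forward is not possible.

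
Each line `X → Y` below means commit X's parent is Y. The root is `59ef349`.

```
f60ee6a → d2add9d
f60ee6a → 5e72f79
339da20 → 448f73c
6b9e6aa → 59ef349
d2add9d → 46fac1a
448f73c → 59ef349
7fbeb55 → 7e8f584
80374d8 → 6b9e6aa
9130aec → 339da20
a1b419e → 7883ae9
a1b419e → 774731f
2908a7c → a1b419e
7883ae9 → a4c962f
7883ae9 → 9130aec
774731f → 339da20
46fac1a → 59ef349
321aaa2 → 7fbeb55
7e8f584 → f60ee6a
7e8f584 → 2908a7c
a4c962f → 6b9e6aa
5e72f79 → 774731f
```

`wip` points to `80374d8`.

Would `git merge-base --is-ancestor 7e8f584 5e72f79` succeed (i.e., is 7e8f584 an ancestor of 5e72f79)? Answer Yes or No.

No

Ancestors of 5e72f79: {339da20, 448f73c, 59ef349, 5e72f79, 774731f}.
7e8f584 is not in that set, so it is not an ancestor of 5e72f79.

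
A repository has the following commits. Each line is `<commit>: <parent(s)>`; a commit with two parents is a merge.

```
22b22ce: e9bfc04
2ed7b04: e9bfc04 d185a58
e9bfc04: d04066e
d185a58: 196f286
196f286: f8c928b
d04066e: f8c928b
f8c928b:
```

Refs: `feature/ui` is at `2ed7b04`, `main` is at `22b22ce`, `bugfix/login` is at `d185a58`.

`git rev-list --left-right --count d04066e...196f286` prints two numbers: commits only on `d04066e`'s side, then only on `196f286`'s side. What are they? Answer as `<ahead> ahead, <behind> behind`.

1 ahead, 1 behind

Reachable from d04066e: {d04066e, f8c928b}.
Reachable from 196f286: {196f286, f8c928b}.
Only in d04066e's history (ahead): {d04066e} — 1.
Only in 196f286's history (behind): {196f286} — 1.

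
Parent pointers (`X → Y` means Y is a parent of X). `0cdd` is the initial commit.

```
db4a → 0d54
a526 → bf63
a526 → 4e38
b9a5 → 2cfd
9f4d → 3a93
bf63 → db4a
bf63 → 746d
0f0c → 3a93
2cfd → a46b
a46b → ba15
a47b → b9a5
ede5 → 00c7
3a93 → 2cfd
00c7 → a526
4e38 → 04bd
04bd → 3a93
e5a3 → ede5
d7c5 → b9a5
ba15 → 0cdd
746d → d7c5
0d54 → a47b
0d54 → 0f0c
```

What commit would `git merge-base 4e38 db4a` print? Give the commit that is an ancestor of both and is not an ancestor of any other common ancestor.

Ancestors of 4e38: {04bd, 0cdd, 2cfd, 3a93, 4e38, a46b, ba15}.
Ancestors of db4a: {0cdd, 0d54, 0f0c, 2cfd, 3a93, a46b, a47b, b9a5, ba15, db4a}.
Common ancestors: {0cdd, 2cfd, 3a93, a46b, ba15}.
Among these, 3a93 is not an ancestor of any other common ancestor — it is the merge base.

3a93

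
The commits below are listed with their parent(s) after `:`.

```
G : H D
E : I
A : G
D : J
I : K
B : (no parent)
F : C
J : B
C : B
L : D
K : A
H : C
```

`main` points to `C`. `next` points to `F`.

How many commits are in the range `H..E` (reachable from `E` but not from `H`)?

7

Reachable from E: {A, B, C, D, E, G, H, I, J, K}.
Reachable from H: {B, C, H}.
In E's history but not H's: {A, D, E, G, I, J, K} — 7 commits.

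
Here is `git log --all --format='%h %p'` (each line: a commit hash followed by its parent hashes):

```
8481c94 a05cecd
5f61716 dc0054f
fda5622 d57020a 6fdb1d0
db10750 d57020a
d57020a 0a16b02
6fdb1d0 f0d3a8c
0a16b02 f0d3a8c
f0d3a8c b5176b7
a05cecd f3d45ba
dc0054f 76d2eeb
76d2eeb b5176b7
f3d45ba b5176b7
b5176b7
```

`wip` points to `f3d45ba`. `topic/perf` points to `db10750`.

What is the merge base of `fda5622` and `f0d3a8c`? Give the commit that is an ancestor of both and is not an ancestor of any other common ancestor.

Ancestors of fda5622: {0a16b02, 6fdb1d0, b5176b7, d57020a, f0d3a8c, fda5622}.
Ancestors of f0d3a8c: {b5176b7, f0d3a8c}.
Common ancestors: {b5176b7, f0d3a8c}.
Among these, f0d3a8c is not an ancestor of any other common ancestor — it is the merge base.

f0d3a8c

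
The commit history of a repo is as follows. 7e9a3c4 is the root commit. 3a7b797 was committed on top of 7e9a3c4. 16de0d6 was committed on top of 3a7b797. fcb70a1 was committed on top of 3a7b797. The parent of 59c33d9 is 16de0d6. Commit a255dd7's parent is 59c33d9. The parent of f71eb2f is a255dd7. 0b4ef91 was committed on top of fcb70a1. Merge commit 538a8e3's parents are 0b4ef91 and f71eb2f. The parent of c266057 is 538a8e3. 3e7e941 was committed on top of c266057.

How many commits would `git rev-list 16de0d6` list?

3

Walking parent pointers from 16de0d6: reachable set = {16de0d6, 3a7b797, 7e9a3c4}.
That is 3 commits.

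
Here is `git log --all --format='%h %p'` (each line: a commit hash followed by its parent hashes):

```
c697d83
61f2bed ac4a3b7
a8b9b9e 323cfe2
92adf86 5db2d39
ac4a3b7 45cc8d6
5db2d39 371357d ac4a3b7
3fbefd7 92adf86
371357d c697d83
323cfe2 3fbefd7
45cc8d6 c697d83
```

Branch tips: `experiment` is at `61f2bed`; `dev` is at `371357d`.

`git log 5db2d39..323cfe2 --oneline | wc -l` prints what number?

Reachable from 323cfe2: {323cfe2, 371357d, 3fbefd7, 45cc8d6, 5db2d39, 92adf86, ac4a3b7, c697d83}.
Reachable from 5db2d39: {371357d, 45cc8d6, 5db2d39, ac4a3b7, c697d83}.
In 323cfe2's history but not 5db2d39's: {323cfe2, 3fbefd7, 92adf86} — 3 commits.

3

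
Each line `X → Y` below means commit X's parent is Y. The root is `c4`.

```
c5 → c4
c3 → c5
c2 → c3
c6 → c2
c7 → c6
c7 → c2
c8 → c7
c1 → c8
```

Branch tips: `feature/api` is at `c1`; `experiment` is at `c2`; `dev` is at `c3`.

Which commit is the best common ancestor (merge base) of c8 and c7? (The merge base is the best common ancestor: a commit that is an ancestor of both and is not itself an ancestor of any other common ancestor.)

Ancestors of c8: {c2, c3, c4, c5, c6, c7, c8}.
Ancestors of c7: {c2, c3, c4, c5, c6, c7}.
Common ancestors: {c2, c3, c4, c5, c6, c7}.
Among these, c7 is not an ancestor of any other common ancestor — it is the merge base.

c7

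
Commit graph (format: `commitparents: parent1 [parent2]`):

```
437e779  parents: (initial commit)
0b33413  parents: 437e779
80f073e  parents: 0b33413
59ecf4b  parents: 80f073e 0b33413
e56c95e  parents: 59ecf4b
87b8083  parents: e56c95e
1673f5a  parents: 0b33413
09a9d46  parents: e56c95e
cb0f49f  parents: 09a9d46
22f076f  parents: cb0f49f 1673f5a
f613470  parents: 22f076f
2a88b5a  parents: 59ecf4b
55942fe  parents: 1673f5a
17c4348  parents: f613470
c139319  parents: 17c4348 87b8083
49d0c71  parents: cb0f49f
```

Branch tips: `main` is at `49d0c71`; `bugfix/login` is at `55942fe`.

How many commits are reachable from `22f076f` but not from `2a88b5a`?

Reachable from 22f076f: {09a9d46, 0b33413, 1673f5a, 22f076f, 437e779, 59ecf4b, 80f073e, cb0f49f, e56c95e}.
Reachable from 2a88b5a: {0b33413, 2a88b5a, 437e779, 59ecf4b, 80f073e}.
In 22f076f's history but not 2a88b5a's: {09a9d46, 1673f5a, 22f076f, cb0f49f, e56c95e} — 5 commits.

5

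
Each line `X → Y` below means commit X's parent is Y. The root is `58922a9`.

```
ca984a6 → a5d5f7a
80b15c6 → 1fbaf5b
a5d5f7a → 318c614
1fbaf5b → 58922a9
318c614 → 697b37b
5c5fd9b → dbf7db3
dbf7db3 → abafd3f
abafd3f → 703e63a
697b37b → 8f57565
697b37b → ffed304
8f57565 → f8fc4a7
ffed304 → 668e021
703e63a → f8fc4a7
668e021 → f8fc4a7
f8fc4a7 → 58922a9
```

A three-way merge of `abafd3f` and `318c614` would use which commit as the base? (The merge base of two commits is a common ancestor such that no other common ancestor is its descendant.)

Ancestors of abafd3f: {58922a9, 703e63a, abafd3f, f8fc4a7}.
Ancestors of 318c614: {318c614, 58922a9, 668e021, 697b37b, 8f57565, f8fc4a7, ffed304}.
Common ancestors: {58922a9, f8fc4a7}.
Among these, f8fc4a7 is not an ancestor of any other common ancestor — it is the merge base.

f8fc4a7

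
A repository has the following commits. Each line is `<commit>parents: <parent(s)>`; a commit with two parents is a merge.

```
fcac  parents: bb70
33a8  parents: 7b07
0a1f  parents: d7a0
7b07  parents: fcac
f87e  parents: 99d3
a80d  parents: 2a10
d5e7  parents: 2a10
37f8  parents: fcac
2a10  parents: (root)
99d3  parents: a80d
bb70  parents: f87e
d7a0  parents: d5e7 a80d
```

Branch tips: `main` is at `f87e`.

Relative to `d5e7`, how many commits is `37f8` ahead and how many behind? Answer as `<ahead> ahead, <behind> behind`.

6 ahead, 1 behind

Reachable from 37f8: {2a10, 37f8, 99d3, a80d, bb70, f87e, fcac}.
Reachable from d5e7: {2a10, d5e7}.
Only in 37f8's history (ahead): {37f8, 99d3, a80d, bb70, f87e, fcac} — 6.
Only in d5e7's history (behind): {d5e7} — 1.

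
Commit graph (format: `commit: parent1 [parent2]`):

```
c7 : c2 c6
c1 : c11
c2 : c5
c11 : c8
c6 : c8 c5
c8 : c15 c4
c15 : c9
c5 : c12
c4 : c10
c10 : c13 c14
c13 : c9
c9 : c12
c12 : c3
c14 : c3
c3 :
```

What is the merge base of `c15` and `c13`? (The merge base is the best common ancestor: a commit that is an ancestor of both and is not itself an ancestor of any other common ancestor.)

Ancestors of c15: {c12, c15, c3, c9}.
Ancestors of c13: {c12, c13, c3, c9}.
Common ancestors: {c12, c3, c9}.
Among these, c9 is not an ancestor of any other common ancestor — it is the merge base.

c9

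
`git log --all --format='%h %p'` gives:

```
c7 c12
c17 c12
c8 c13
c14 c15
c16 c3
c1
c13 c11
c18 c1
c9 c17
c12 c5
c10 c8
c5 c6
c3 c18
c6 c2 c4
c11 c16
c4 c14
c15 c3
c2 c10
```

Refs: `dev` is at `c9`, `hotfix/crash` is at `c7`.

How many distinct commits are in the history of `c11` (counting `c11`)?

5

Walking parent pointers from c11: reachable set = {c1, c11, c16, c18, c3}.
That is 5 commits.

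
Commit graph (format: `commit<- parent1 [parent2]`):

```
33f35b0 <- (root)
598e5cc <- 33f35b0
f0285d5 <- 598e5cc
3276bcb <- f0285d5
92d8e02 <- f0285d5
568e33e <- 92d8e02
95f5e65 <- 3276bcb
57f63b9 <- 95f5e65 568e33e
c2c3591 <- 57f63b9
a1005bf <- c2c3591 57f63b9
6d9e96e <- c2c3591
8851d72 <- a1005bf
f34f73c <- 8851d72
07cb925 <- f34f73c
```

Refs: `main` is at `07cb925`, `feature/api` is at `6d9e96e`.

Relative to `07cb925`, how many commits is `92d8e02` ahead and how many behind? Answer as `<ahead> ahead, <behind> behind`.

Reachable from 92d8e02: {33f35b0, 598e5cc, 92d8e02, f0285d5}.
Reachable from 07cb925: {07cb925, 3276bcb, 33f35b0, 568e33e, 57f63b9, 598e5cc, 8851d72, 92d8e02, 95f5e65, a1005bf, c2c3591, f0285d5, f34f73c}.
Only in 92d8e02's history (ahead): {} — 0.
Only in 07cb925's history (behind): {07cb925, 3276bcb, 568e33e, 57f63b9, 8851d72, 95f5e65, a1005bf, c2c3591, f34f73c} — 9.

0 ahead, 9 behind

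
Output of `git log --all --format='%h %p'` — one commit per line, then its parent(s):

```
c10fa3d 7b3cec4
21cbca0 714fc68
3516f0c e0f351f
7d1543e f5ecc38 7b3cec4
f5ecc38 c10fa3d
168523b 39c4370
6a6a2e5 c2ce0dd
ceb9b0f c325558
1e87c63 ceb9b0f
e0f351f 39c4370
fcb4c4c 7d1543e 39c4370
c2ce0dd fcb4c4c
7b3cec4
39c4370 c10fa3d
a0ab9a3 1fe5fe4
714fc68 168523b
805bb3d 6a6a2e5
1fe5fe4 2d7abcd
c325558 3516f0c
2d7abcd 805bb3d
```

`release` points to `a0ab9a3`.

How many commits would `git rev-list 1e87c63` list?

Walking parent pointers from 1e87c63: reachable set = {1e87c63, 3516f0c, 39c4370, 7b3cec4, c10fa3d, c325558, ceb9b0f, e0f351f}.
That is 8 commits.

8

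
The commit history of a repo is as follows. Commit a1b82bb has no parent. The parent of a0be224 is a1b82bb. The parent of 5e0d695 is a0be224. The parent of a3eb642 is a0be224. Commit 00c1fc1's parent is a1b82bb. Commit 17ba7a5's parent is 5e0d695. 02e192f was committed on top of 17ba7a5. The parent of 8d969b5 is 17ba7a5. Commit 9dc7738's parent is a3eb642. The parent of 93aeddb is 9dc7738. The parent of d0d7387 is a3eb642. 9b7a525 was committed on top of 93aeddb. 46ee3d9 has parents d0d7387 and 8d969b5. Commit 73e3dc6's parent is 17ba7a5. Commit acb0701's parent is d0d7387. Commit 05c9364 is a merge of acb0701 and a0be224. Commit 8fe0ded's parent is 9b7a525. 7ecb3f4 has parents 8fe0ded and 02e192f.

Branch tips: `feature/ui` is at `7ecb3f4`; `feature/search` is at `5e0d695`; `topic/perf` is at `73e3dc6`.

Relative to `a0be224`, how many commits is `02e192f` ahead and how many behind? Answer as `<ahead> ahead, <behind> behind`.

3 ahead, 0 behind

Reachable from 02e192f: {02e192f, 17ba7a5, 5e0d695, a0be224, a1b82bb}.
Reachable from a0be224: {a0be224, a1b82bb}.
Only in 02e192f's history (ahead): {02e192f, 17ba7a5, 5e0d695} — 3.
Only in a0be224's history (behind): {} — 0.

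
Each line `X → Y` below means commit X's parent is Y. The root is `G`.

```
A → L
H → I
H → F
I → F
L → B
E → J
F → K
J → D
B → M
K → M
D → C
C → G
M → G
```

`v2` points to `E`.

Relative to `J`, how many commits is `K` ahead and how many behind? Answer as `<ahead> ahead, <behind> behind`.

2 ahead, 3 behind

Reachable from K: {G, K, M}.
Reachable from J: {C, D, G, J}.
Only in K's history (ahead): {K, M} — 2.
Only in J's history (behind): {C, D, J} — 3.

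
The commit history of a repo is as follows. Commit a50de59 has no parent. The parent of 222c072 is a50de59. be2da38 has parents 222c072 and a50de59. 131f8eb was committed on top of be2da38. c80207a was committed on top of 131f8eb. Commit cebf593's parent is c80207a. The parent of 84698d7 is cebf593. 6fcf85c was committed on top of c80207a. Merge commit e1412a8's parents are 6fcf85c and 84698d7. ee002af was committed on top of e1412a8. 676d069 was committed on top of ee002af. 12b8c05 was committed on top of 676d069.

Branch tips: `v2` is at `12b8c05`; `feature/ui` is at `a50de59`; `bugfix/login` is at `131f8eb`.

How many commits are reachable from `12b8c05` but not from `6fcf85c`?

6

Reachable from 12b8c05: {12b8c05, 131f8eb, 222c072, 676d069, 6fcf85c, 84698d7, a50de59, be2da38, c80207a, cebf593, e1412a8, ee002af}.
Reachable from 6fcf85c: {131f8eb, 222c072, 6fcf85c, a50de59, be2da38, c80207a}.
In 12b8c05's history but not 6fcf85c's: {12b8c05, 676d069, 84698d7, cebf593, e1412a8, ee002af} — 6 commits.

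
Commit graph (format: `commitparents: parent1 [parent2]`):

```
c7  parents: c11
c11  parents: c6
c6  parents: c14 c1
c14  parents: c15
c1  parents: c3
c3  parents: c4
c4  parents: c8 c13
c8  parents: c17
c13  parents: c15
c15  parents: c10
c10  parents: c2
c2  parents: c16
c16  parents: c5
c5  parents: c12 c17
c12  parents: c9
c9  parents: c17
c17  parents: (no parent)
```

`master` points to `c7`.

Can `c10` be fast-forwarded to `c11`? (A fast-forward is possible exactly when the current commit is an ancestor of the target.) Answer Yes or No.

A fast-forward from c10 to c11 is possible iff c10 is an ancestor of c11.
Ancestors of c11: {c1, c10, c11, c12, c13, c14, c15, c16, c17, c2, c3, c4, c5, c6, c8, c9}.
c10 is among them, so fast-forward is possible.

Yes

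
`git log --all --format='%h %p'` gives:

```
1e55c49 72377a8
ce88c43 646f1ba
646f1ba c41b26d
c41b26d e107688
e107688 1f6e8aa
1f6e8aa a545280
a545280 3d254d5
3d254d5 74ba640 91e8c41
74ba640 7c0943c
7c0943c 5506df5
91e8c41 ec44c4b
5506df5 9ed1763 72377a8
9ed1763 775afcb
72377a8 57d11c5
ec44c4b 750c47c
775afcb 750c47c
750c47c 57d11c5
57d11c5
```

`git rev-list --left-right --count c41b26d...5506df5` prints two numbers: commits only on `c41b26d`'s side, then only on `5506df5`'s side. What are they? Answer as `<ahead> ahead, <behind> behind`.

Reachable from c41b26d: {1f6e8aa, 3d254d5, 5506df5, 57d11c5, 72377a8, 74ba640, 750c47c, 775afcb, 7c0943c, 91e8c41, 9ed1763, a545280, c41b26d, e107688, ec44c4b}.
Reachable from 5506df5: {5506df5, 57d11c5, 72377a8, 750c47c, 775afcb, 9ed1763}.
Only in c41b26d's history (ahead): {1f6e8aa, 3d254d5, 74ba640, 7c0943c, 91e8c41, a545280, c41b26d, e107688, ec44c4b} — 9.
Only in 5506df5's history (behind): {} — 0.

9 ahead, 0 behind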